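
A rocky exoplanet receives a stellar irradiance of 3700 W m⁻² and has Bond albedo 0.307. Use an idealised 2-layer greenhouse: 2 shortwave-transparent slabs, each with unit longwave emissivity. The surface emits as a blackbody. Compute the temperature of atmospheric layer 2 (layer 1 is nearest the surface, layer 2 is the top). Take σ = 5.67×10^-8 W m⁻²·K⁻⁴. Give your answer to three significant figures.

326 kelvin

OLR = S(1−α)/4 = 641.0 W m⁻²; the top layer radiates at T_e = 326.1 K.
The net upward flux σT_e⁴ is constant between every pair of levels, so T_k⁴ = (N+1−k)T_e⁴.
T_2 = (1)^(1/4)·326.1 = 326.1 K.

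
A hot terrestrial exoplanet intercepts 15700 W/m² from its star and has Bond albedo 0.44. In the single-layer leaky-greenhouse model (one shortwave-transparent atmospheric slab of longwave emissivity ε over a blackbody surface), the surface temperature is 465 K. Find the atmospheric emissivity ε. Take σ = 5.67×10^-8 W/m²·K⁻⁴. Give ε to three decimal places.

0.342

TOA balance gives T_e = 443.7 K.
Since (2−ε)/2 = (T_e/T_s)⁴ = 0.8291, ε = 0.3417.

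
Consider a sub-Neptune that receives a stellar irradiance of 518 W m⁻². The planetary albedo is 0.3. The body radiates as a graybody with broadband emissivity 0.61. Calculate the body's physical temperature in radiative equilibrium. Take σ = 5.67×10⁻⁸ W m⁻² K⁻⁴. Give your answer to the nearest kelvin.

Absorbed flux (global mean): S(1−α)/4 = 518.0·0.7/4 = 90.65 W m⁻².
Equating to εσT⁴ with ε = 0.61: T = (90.65/0.61σ)^(1/4) = 226.3 K.

226 K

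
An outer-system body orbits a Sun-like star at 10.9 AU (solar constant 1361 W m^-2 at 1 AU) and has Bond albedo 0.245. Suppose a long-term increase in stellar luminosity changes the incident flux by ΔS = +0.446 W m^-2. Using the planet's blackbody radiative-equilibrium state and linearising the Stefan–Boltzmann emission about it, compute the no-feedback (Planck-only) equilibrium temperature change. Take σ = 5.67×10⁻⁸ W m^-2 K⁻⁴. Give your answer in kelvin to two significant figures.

0.76 K

Flux at the orbit: S = 1361/(10.9)² = 11.46 W m^-2.
Reference equilibrium: T_e = [S(1−α)/(4σ)]^(1/4) = 78.58 K.
Only a fraction (1−α) is absorbed and it's spread over 4πR², so ΔF = (1−α)ΔS/4 = 0.08418 W m^-2.
Planck response: λ_P = 4σT_e³ = 4·5.67×10⁻⁸·(78.58)³ = 0.1101 W m^-2/K.
ΔT₀ = ΔF/λ_P = 0.08418/0.1101 = 0.765 K.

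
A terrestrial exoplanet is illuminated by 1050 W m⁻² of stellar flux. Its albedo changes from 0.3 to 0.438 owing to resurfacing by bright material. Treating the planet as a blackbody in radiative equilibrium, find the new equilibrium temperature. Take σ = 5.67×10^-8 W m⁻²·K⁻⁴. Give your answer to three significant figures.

New equilibrium: T₂ = [(1−0.438)·1050/(4σ)]^(1/4) = 225.9 K.

226 K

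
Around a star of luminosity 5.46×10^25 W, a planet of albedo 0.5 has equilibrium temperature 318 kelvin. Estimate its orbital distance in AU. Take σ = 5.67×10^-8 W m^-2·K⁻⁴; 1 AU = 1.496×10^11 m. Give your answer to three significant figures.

0.205 AU

The flux needed for this T is 4σT⁴/(1−0.5) = 4639 W m^-2.
S = L/(4πd²) → d = √(L/4πS) = √(5.46×10^25/(4π·4639)) = 3.061×10^10 m = 0.2046 AU.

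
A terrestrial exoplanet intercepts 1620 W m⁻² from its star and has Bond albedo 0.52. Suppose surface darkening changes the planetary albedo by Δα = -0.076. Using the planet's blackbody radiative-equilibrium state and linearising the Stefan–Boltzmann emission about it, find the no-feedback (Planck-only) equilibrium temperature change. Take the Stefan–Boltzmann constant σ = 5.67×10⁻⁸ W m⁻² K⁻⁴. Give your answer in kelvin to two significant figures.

9.6 K

Reference equilibrium: T_e = [S(1−α)/(4σ)]^(1/4) = 242.0 K.
TOA radiative forcing: ΔF = −S·Δα/4 = −1620·(-0.076)/4 = 30.78 W m⁻².
Linearising σT⁴ gives d(σT⁴)/dT = 4σT_e³ = 3.213 W m⁻² per K.
Hence the no-feedback warming is ΔF/(4σT_e³) = 9.58 K.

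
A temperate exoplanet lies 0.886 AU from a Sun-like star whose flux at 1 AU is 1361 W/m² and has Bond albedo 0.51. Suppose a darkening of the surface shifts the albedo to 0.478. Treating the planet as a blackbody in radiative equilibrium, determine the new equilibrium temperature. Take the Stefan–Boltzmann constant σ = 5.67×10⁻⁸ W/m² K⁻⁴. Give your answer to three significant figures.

251 kelvin

By the inverse-square law, S = 1361/0.886² = 1734 W/m².
With the new albedo, S(1−α₂)/4 = 226.3 W/m², so T₂ = 251.3 K.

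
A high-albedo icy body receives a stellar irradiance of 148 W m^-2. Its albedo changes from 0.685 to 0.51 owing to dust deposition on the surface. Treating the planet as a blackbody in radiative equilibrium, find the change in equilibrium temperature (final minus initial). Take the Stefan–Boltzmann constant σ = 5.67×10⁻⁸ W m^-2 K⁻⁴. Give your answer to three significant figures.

Initial: T₁ = [S(1−0.685)/(4σ)]^(1/4) = 119.7 K.
Final:   T₂ = [S(1−0.51)/(4σ)]^(1/4) = 133.7 K.
Change: 133.7 − 119.7 = 13.98 K.

14.0 K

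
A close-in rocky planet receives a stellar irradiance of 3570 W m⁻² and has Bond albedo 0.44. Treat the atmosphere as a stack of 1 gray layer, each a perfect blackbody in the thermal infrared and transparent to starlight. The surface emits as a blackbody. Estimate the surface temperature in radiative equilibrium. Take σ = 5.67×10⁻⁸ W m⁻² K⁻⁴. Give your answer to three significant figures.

Top-of-atmosphere balance: σT_e⁴ = S(1−α)/4 = 499.8 W m⁻² → T_e = 306.4 K.
For an N-layer opaque stack, T_s⁴ = (N+1)T_e⁴, hence T_s = (2)^(1/4)×306.4 K = 364.4 K.

364 kelvin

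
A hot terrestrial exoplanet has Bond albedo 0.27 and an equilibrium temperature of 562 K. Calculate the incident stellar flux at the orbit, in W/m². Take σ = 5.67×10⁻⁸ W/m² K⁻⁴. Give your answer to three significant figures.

From S(1−α)/4 = σT⁴: S = 4σT⁴/(1−α).
The emitted flux is σT⁴ = 5656 W/m².
S = 4·5656/0.73 = 30990 W/m².

31000 W/m²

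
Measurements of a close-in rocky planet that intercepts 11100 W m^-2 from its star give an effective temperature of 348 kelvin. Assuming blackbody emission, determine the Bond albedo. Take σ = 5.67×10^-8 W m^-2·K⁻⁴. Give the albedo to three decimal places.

0.700

Energy balance: S(1−α)/4 = σT⁴, so 1−α = 4σT⁴/S.
4σT⁴ = 4·5.67×10⁻⁸·(348)⁴ = 3326 W m^-2.
1−α = 3326/11100 = 0.2997, so α = 0.7003.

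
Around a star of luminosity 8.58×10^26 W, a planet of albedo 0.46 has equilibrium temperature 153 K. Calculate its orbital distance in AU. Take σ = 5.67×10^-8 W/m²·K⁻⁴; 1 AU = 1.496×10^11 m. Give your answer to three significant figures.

The flux needed for this T is 4σT⁴/(1−0.46) = 230.2 W/m².
Then d = [L/(4πS)]^(1/2) = 5.447×10^11 m, i.e. 3.641 AU.

3.64 AU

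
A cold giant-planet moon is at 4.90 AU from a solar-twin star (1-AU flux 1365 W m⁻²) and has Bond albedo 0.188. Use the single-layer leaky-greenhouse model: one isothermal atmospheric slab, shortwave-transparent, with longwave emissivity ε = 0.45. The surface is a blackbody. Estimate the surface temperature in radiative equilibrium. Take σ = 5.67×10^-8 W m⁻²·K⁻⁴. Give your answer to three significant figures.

127 kelvin

Flux at the orbit: S = 1365/(4.90)² = 56.85 W m⁻².
Effective emission temperature (TOA balance): σT_e⁴ = S(1−α)/4 = 11.54 W m⁻² → T_e = 119.4 K.
Surface balance with a leaky layer gives σT_s⁴ = σT_e⁴·2/(2−ε), so T_s = T_e·[2/(2−0.45)]^(1/4) = 127.3 K.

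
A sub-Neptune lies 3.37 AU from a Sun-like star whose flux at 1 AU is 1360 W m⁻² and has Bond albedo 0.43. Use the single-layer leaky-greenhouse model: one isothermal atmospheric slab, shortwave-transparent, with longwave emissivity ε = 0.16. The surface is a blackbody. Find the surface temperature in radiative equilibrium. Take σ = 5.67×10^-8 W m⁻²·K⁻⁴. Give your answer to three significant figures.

134 kelvin

By the inverse-square law, S = 1360/3.37² = 119.8 W m⁻².
Effective emission temperature (TOA balance): σT_e⁴ = S(1−α)/4 = 17.06 W m⁻² → T_e = 131.7 K.
For a single slab of emissivity ε, T_s⁴ = 2T_e⁴/(2−ε); thus T_s = 131.7·(1.087)^(1/4) = 134.5 K.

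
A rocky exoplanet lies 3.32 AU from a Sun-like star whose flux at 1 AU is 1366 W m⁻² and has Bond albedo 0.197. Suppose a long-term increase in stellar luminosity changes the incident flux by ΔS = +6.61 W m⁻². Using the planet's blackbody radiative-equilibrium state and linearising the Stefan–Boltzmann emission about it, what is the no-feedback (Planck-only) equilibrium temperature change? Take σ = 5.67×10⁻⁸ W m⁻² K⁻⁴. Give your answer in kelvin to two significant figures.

Flux at the orbit: S = 1366/(3.32)² = 123.9 W m⁻².
The baseline emission temperature is T_e = 144.7 K.
Only a fraction (1−α) is absorbed and it's spread over 4πR², so ΔF = (1−α)ΔS/4 = 1.327 W m⁻².
The Planck feedback parameter is 4σT_e³ = 0.6876 W m⁻²/K.
So ΔT₀ = 1.327/0.6876 = 1.93 K.

1.9 kelvin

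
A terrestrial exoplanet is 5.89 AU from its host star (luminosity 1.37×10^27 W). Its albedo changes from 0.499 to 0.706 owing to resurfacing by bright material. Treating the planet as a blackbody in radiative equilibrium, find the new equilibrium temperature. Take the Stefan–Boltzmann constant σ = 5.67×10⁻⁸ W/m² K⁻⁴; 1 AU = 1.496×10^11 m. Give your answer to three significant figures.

d = 5.89 × 1.496×10^11 m = 8.811×10^11 m.
S = L/(4πd²) = 140.4 W/m².
With the new albedo, S(1−α₂)/4 = 10.32 W/m², so T₂ = 116.2 K.

116 K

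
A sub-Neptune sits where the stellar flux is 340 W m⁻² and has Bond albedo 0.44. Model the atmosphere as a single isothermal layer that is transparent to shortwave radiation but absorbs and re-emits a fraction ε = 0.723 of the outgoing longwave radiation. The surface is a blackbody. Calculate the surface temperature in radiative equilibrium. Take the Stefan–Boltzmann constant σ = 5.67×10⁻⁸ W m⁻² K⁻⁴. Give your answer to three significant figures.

190 K

Effective emission temperature (TOA balance): σT_e⁴ = S(1−α)/4 = 47.60 W m⁻² → T_e = 170.2 K.
Surface balance with a leaky layer gives σT_s⁴ = σT_e⁴·2/(2−ε), so T_s = T_e·[2/(2−0.723)]^(1/4) = 190.4 K.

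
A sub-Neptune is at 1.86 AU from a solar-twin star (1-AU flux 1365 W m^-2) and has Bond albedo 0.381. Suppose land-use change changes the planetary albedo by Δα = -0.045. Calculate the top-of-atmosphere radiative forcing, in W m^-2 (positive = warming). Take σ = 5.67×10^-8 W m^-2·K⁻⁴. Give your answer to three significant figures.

By the inverse-square law, S = 1365/1.86² = 394.6 W m^-2.
ΔF = −(S/4)Δα = −(394.6/4)×(-0.045) = 4.439 W m^-2.

4.44 W m^-2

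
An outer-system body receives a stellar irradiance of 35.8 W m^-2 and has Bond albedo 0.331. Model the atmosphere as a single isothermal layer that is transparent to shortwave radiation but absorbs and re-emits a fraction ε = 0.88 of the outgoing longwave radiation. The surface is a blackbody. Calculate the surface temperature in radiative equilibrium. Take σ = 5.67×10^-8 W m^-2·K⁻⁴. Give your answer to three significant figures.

117 K

The planet radiates to space at T_e = [S(1−α)/(4σ)]^(1/4) = 101.4 K.
Surface balance with a leaky layer gives σT_s⁴ = σT_e⁴·2/(2−ε), so T_s = T_e·[2/(2−0.88)]^(1/4) = 117.2 K.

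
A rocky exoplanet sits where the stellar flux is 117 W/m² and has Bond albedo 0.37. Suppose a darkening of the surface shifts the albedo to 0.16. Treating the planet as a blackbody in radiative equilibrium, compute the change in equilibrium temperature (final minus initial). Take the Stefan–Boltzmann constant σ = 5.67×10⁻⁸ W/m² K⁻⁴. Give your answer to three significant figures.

Initial: T₁ = [S(1−0.37)/(4σ)]^(1/4) = 134.3 K.
Final:   T₂ = [S(1−0.16)/(4σ)]^(1/4) = 144.3 K.
Change: 144.3 − 134.3 = 10.01 K.

10.0 K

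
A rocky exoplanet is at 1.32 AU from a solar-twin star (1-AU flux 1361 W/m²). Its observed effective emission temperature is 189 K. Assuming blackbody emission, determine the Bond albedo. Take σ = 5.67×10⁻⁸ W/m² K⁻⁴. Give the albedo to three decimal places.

Irradiance scales as 1/d², so S = 1361 W/m² × (1/1.32)² = 781.1 W/m².
Rearranging the radiative balance, α = 1 − 4σT⁴/S.
4σT⁴ = 4·5.67×10⁻⁸·(189)⁴ = 289.4 W/m².
Hence α = 1 − 289.4/781.1 = 0.6295.

0.630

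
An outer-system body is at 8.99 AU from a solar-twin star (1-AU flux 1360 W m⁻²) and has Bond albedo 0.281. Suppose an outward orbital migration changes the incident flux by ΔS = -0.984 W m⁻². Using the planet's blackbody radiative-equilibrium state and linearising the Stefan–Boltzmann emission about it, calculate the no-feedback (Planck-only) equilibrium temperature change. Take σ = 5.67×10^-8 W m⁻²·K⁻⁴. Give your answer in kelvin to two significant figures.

-1.2 K

By the inverse-square law, S = 1360/8.99² = 16.83 W m⁻².
The baseline emission temperature is T_e = 85.46 K.
ΔF = Δ[S(1−α)]/4 = (1−0.281)·-0.984/4 = -0.1769 W m⁻².
Planck response: λ_P = 4σT_e³ = 4·5.67×10⁻⁸·(85.46)³ = 0.1416 W m⁻²/K.
ΔT₀ = ΔF/λ_P = -0.1769/0.1416 = -1.25 K.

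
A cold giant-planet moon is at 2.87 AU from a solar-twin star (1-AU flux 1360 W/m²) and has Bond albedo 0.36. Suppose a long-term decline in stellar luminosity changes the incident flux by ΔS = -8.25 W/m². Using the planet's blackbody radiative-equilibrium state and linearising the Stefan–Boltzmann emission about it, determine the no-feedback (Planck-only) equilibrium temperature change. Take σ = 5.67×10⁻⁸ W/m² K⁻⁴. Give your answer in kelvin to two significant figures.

-1.8 K

Flux at the orbit: S = 1360/(2.87)² = 165.1 W/m².
Reference equilibrium: T_e = [S(1−α)/(4σ)]^(1/4) = 146.9 K.
ΔF = Δ[S(1−α)]/4 = (1−0.36)·-8.25/4 = -1.320 W/m².
Linearising σT⁴ gives d(σT⁴)/dT = 4σT_e³ = 0.7192 W/m² per K.
Hence the no-feedback warming is ΔF/(4σT_e³) = -1.84 K.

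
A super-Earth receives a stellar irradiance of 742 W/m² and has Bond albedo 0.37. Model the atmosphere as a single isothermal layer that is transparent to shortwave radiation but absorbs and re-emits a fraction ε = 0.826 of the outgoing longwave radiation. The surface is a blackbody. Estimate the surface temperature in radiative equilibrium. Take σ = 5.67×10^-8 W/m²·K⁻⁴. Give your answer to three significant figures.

243 K

The planet radiates to space at T_e = [S(1−α)/(4σ)]^(1/4) = 213.1 K.
Surface balance with a leaky layer gives σT_s⁴ = σT_e⁴·2/(2−ε), so T_s = T_e·[2/(2−0.826)]^(1/4) = 243.4 K.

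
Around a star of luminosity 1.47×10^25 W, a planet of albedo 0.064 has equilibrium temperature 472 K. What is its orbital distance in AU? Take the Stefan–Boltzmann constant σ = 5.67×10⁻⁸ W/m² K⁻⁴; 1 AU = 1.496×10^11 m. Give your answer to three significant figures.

0.0659 AU

Required flux: S = 4σT⁴/(1−α) = 12030 W/m².
Then d = [L/(4πS)]^(1/2) = 9.862×10^9 m, i.e. 0.06593 AU.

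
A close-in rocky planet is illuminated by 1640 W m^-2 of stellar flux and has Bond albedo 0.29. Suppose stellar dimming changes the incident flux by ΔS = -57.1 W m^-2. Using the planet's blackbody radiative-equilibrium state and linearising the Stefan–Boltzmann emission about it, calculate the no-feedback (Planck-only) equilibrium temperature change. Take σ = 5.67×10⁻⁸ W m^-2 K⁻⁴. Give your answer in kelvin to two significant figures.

-2.3 kelvin

The baseline emission temperature is T_e = 267.7 K.
TOA radiative forcing: ΔF = (1−α)ΔS/4 = 0.71·(-57.1)/4 = -10.14 W m^-2.
Planck response: λ_P = 4σT_e³ = 4·5.67×10⁻⁸·(267.7)³ = 4.350 W m^-2/K.
So ΔT₀ = -10.14/4.350 = -2.33 K.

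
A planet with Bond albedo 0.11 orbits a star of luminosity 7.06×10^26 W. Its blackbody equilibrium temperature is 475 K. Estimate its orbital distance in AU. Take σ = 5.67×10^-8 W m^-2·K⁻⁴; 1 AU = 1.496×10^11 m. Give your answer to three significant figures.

The flux needed for this T is 4σT⁴/(1−0.11) = 12970 W m^-2.
From L = 4πd²S, d = √(7.06×10^26/(4π·12970)) = 6.581×10^10 m = 0.4399 AU.

0.440 AU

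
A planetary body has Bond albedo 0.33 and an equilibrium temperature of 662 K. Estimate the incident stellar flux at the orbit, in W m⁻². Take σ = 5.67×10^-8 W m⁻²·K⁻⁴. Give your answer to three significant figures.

Invert the energy balance for S: S = 4σT⁴/(1−α).
σT⁴ = 5.67×10⁻⁸·(662)⁴ = 10890 W m⁻².
So S = 4×10890/(1−0.33) = 65010 W m⁻².

65000 W m⁻²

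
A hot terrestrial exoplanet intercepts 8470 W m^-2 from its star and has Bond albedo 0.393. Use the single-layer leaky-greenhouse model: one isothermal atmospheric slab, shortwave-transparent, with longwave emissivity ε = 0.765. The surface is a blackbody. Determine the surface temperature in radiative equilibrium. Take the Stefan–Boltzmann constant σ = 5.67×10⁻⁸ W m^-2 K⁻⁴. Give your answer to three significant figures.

438 K

At the top of the atmosphere, σT_e⁴ = S(1−α)/4 = 1285 W m^-2, giving T_e = 388.0 K.
The surface balance (absorbed SW + ε·downward IR = σT_s⁴) with T_a⁴ = T_s⁴/2 reduces to T_s = T_e·[2/(2−ε)]^¼ = 437.7 K.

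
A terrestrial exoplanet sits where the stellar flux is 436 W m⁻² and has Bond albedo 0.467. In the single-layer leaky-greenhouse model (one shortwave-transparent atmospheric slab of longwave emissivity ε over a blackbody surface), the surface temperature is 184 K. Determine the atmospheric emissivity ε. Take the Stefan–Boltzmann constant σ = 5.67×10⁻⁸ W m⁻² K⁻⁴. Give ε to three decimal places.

TOA balance gives T_e = 178.9 K.
Since (2−ε)/2 = (T_e/T_s)⁴ = 0.8939, ε = 0.2122.

0.212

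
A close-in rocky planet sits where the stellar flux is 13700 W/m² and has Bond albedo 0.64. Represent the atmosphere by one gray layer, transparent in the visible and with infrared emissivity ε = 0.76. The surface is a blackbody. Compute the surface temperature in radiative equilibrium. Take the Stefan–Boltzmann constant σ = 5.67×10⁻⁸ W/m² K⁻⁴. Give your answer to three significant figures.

At the top of the atmosphere, σT_e⁴ = S(1−α)/4 = 1233 W/m², giving T_e = 384.0 K.
For a single slab of emissivity ε, T_s⁴ = 2T_e⁴/(2−ε); thus T_s = 384.0·(1.613)^(1/4) = 432.8 K.

433 kelvin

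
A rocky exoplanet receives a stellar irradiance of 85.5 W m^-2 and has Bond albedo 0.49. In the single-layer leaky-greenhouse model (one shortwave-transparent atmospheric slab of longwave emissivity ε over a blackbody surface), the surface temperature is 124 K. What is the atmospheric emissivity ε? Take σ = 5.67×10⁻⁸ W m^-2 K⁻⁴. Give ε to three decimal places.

0.374

Effective temperature: T_e = [S(1−α)/(4σ)]^(1/4) = 117.8 K.
Since (2−ε)/2 = (T_e/T_s)⁴ = 0.8132, ε = 0.3736.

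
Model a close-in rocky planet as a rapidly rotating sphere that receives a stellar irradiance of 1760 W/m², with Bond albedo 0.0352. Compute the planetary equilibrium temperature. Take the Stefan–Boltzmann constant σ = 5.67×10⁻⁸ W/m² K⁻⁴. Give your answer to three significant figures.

294 kelvin

The planet absorbs (1−α)S over its disc πR² and re-emits over 4πR², so the mean absorbed flux is (1−0.0352)·1760/4 = 424.5 W/m².
In equilibrium σT⁴ equals this, so T = 294.2 K.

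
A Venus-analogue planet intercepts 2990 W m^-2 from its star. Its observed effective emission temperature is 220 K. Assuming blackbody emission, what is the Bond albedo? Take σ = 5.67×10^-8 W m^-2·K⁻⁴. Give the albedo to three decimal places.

Rearranging the radiative balance, α = 1 − 4σT⁴/S.
4σT⁴ = 4·5.67×10⁻⁸·(220)⁴ = 531.3 W m^-2.
1−α = 531.3/2990 = 0.1777, so α = 0.8223.

0.822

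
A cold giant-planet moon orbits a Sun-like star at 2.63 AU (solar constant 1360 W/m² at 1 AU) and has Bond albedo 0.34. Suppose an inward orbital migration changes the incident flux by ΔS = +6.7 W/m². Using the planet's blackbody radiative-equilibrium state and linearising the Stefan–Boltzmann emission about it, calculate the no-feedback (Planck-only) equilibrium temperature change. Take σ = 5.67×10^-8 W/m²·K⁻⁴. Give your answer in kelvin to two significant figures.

Irradiance scales as 1/d², so S = 1360 W/m² × (1/2.63)² = 196.6 W/m².
The baseline emission temperature is T_e = 154.7 K.
Only a fraction (1−α) is absorbed and it's spread over 4πR², so ΔF = (1−α)ΔS/4 = 1.105 W/m².
Planck response: λ_P = 4σT_e³ = 4·5.67×10⁻⁸·(154.7)³ = 0.8391 W/m²/K.
So ΔT₀ = 1.105/0.8391 = 1.32 K.

1.3 K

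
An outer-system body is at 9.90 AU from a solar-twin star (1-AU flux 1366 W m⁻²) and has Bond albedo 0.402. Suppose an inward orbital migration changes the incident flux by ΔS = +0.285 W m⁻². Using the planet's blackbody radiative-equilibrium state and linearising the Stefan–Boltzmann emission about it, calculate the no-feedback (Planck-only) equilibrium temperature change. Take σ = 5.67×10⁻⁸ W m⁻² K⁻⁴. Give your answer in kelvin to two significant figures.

0.40 K

By the inverse-square law, S = 1366/9.90² = 13.94 W m⁻².
Reference equilibrium: T_e = [S(1−α)/(4σ)]^(1/4) = 77.86 K.
Only a fraction (1−α) is absorbed and it's spread over 4πR², so ΔF = (1−α)ΔS/4 = 0.04261 W m⁻².
Linearising σT⁴ gives d(σT⁴)/dT = 4σT_e³ = 0.1070 W m⁻² per K.
ΔT₀ = ΔF/λ_P = 0.04261/0.1070 = 0.398 K.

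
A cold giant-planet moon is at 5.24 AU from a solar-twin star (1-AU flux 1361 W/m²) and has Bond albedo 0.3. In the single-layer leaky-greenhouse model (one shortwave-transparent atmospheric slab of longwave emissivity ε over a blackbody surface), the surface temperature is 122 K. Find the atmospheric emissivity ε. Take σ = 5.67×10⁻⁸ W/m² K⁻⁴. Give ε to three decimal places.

Flux at the orbit: S = 1361/(5.24)² = 49.57 W/m².
Effective temperature: T_e = [S(1−α)/(4σ)]^(1/4) = 111.2 K.
Inverting T_s⁴ = 2T_e⁴/(2−ε): (T_e/T_s)⁴ = 0.6906, so ε = 2(1 − 0.6906) = 0.6188.

0.619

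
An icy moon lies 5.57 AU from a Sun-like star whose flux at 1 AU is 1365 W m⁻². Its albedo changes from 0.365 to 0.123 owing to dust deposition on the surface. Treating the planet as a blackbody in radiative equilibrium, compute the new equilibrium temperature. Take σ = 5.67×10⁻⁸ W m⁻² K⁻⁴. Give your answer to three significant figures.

By the inverse-square law, S = 1365/5.57² = 44.00 W m⁻².
T₂ = [S(1−α₂)/(4σ)]^(1/4) = [44.00·0.877/(4σ)]^(1/4) = 114.2 K.

114 kelvin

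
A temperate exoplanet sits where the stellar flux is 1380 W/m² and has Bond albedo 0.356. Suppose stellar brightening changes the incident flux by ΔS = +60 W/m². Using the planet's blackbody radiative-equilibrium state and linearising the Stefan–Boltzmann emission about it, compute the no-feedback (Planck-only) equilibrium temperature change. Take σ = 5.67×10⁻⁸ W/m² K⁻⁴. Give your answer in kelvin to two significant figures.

2.7 K

Reference equilibrium: T_e = [S(1−α)/(4σ)]^(1/4) = 250.2 K.
ΔF = Δ[S(1−α)]/4 = (1−0.356)·+60/4 = 9.660 W/m².
The Planck feedback parameter is 4σT_e³ = 3.552 W/m²/K.
Hence the no-feedback warming is ΔF/(4σT_e³) = 2.72 K.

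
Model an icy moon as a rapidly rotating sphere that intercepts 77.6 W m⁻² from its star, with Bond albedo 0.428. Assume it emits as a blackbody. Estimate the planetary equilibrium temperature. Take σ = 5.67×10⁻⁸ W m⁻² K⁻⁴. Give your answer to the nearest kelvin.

118 kelvin

Averaging over the sphere, the absorbed flux is S(1−α)/4 = 11.10 W m⁻².
Set σT⁴ = 11.10 → T = (11.10/σ)^(1/4) = 118.3 K.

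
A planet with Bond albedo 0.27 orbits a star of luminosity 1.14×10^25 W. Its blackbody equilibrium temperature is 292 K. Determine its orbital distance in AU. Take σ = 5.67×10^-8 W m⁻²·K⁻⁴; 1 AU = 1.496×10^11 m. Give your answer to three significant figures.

0.134 AU

The flux needed for this T is 4σT⁴/(1−0.27) = 2259 W m⁻².
From L = 4πd²S, d = √(1.14×10^25/(4π·2259)) = 2.004×10^10 m = 0.1340 AU.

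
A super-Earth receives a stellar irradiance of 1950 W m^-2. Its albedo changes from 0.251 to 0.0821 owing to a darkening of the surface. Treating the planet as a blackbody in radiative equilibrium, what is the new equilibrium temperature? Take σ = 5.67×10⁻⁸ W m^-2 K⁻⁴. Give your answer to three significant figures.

T₂ = [S(1−α₂)/(4σ)]^(1/4) = [1950·0.918/(4σ)]^(1/4) = 298.1 K.

298 K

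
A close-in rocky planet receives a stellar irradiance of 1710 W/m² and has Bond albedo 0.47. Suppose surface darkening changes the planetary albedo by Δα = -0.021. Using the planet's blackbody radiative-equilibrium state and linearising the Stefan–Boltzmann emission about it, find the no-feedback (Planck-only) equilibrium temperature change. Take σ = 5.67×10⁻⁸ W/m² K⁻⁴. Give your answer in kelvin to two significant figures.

2.5 kelvin

Unperturbed T_e = [1710·(1−0.47)/(4σ)]^¼ = 251.4 K.
The change in absorbed flux is Δ[S(1−α)/4] = −SΔα/4 = 8.978 W/m².
The Planck feedback parameter is 4σT_e³ = 3.605 W/m²/K.
Hence the no-feedback warming is ΔF/(4σT_e³) = 2.49 K.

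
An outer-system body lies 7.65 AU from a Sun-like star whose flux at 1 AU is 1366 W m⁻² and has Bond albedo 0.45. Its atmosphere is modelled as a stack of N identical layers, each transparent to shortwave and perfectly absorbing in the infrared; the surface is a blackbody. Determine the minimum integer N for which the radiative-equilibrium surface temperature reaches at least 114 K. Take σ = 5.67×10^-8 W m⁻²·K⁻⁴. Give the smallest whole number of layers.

2

By the inverse-square law, S = 1366/7.65² = 23.34 W m⁻².
OLR = S(1−α)/4 = 3.209 W m⁻²; the top layer radiates at T_e = 86.74 K.
Need (N+1)T_e⁴ ≥ T_s⁴, i.e. N+1 ≥ (114/86.74)⁴ = 2.984.
So N ≥ 1.984; the smallest integer is N = 2.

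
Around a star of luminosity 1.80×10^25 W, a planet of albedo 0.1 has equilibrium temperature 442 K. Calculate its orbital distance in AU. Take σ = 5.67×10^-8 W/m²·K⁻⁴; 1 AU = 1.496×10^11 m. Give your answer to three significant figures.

0.0816 AU

The flux needed for this T is 4σT⁴/(1−0.1) = 9618 W/m².
From L = 4πd²S, d = √(1.80×10^25/(4π·9618)) = 1.220×10^10 m = 0.08157 AU.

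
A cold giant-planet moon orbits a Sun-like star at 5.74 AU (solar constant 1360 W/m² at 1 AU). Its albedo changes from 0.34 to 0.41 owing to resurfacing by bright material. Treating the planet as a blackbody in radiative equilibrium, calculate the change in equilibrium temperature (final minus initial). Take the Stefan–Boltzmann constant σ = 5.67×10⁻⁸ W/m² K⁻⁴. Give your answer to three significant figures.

By the inverse-square law, S = 1360/5.74² = 41.28 W/m².
With α = 0.34, T₁ = 104.7 K.
Final:   T₂ = [S(1−0.41)/(4σ)]^(1/4) = 101.8 K.
Change: 101.8 − 104.7 = -2.894 K.

-2.89 K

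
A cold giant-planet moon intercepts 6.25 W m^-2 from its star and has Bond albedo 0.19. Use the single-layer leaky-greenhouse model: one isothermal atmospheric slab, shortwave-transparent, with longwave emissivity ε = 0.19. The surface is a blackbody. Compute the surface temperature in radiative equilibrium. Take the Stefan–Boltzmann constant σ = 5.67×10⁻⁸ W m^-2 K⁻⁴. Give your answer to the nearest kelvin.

70 K

The planet radiates to space at T_e = [S(1−α)/(4σ)]^(1/4) = 68.74 K.
Surface balance with a leaky layer gives σT_s⁴ = σT_e⁴·2/(2−ε), so T_s = T_e·[2/(2−0.19)]^(1/4) = 70.47 K.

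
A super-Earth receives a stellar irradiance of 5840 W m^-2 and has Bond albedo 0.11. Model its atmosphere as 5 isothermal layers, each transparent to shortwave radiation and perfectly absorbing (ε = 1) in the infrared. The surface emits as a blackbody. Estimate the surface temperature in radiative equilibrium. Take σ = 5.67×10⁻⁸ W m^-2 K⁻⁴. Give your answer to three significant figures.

The effective emission temperature is T_e = [S(1−α)/(4σ)]^¼ = 389.1 K.
Layer-by-layer balance gives σT_s⁴ = (N+1)σT_e⁴, so T_s = 6^¼·389.1 = 608.9 K.

609 K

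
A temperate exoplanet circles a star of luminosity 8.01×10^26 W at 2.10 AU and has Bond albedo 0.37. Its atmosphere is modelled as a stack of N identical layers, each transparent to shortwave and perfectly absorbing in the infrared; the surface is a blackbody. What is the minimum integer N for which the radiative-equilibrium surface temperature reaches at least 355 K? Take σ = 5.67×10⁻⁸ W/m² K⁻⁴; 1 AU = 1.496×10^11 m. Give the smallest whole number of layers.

8

Orbital distance: d = 2.10 AU = 3.142×10^11 m.
Flux at the orbit: S = L/(4πd²) = 8.01×10^26/(4π·(3.14×10^11)²) = 645.8 W/m².
OLR = S(1−α)/4 = 101.7 W/m²; the top layer radiates at T_e = 205.8 K.
T_s = (N+1)^(1/4)·T_e ≥ 355 K requires N+1 ≥ (T_s/T_e)⁴ = (355/205.8)⁴ = 8.853.
The minimum whole number is N = 8.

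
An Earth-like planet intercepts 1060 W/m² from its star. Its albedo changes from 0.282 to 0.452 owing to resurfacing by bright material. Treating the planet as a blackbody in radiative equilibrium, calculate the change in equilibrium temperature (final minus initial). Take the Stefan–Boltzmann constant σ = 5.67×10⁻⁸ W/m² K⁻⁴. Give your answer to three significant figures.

-15.7 kelvin

Initial: T₁ = [S(1−0.282)/(4σ)]^(1/4) = 240.7 K.
Final:   T₂ = [S(1−0.452)/(4σ)]^(1/4) = 225.0 K.
Change: 225.0 − 240.7 = -15.72 K.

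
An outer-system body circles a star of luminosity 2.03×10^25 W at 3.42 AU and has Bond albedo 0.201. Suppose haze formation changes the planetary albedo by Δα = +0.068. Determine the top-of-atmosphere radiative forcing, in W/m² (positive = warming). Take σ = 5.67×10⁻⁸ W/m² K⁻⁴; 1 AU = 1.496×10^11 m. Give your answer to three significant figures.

Orbital distance: d = 3.42 AU = 5.116×10^11 m.
Spreading L over a sphere of radius d: S = 2.03×10^25/(4π·5.12×10^11²) = 6.171 W/m².
The change in absorbed flux is Δ[S(1−α)/4] = −SΔα/4 = -0.1049 W/m².

-0.105 W/m²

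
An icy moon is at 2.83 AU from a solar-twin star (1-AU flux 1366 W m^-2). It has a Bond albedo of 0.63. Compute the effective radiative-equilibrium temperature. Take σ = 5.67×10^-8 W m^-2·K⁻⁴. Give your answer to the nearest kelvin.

By the inverse-square law, S = 1366/2.83² = 170.6 W m^-2.
Averaging over the sphere, the absorbed flux is S(1−α)/4 = 15.78 W m^-2.
Set σT⁴ = 15.78 → T = (15.78/σ)^(1/4) = 129.2 K.

129 K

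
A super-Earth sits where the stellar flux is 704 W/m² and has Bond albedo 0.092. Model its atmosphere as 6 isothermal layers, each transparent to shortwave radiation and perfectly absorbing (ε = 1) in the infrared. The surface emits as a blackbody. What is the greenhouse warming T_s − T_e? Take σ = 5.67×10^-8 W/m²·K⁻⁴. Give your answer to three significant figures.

144 kelvin

OLR = S(1−α)/4 = 159.8 W/m²; the top layer radiates at T_e = 230.4 K.
T_s = (N+1)^(1/4)·T_e = 374.8 K.
So the greenhouse effect raises the surface by 374.8 − 230.4 = 144.4 K.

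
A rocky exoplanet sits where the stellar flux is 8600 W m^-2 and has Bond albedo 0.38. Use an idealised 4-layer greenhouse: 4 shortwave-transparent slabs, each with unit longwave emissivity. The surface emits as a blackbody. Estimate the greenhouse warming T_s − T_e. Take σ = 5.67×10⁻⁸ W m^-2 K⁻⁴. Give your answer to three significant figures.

194 K

OLR = S(1−α)/4 = 1333 W m^-2; the top layer radiates at T_e = 391.6 K.
Surface: T_s = (5)^¼·T_e = 585.5 K.
Warming: T_s − T_e = 194.0 K.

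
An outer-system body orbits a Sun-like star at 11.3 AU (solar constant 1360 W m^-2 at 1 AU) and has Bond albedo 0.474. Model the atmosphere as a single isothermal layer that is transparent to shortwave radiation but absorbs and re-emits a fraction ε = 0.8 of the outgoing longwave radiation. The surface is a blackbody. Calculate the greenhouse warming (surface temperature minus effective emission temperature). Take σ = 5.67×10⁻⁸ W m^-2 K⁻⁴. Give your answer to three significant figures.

9.60 K

Irradiance scales as 1/d², so S = 1360 W m^-2 × (1/11.3)² = 10.65 W m^-2.
Effective emission temperature (TOA balance): σT_e⁴ = S(1−α)/4 = 1.401 W m^-2 → T_e = 70.50 K.
For a single slab of emissivity ε, T_s⁴ = 2T_e⁴/(2−ε); thus T_s = 70.50·(1.667)^(1/4) = 80.10 K.
The atmosphere warms the surface by 9.603 K.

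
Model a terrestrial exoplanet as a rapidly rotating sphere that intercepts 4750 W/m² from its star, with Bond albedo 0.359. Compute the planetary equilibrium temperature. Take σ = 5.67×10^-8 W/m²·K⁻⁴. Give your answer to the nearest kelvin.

340 kelvin

Absorbed flux (global mean): S(1−α)/4 = 4750·0.641/4 = 761.2 W/m².
In equilibrium σT⁴ equals this, so T = 340.4 K.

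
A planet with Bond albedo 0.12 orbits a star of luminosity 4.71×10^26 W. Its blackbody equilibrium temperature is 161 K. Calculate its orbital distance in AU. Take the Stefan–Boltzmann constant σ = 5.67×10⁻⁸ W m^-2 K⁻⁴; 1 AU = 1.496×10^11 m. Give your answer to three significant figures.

3.11 AU

Required flux: S = 4σT⁴/(1−α) = 173.2 W m^-2.
From L = 4πd²S, d = √(4.71×10^26/(4π·173.2)) = 4.652×10^11 m = 3.110 AU.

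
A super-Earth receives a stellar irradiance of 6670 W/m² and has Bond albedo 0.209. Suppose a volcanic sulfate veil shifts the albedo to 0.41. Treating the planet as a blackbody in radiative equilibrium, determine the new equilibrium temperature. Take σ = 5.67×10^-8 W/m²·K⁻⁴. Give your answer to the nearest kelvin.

363 kelvin

With the new albedo, S(1−α₂)/4 = 983.8 W/m², so T₂ = 362.9 K.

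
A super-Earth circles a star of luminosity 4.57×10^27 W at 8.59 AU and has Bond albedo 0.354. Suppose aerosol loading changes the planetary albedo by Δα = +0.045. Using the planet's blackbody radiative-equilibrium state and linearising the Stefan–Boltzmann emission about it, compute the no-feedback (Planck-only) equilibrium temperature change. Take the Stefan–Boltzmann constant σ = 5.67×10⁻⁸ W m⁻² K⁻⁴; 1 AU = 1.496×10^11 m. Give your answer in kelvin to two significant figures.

d = 8.59 × 1.496×10^11 m = 1.285×10^12 m.
Flux at the orbit: S = L/(4πd²) = 4.57×10^27/(4π·(1.29×10^12)²) = 220.2 W m⁻².
Reference equilibrium: T_e = [S(1−α)/(4σ)]^(1/4) = 158.3 K.
The change in absorbed flux is Δ[S(1−α)/4] = −SΔα/4 = -2.477 W m⁻².
Planck response: λ_P = 4σT_e³ = 4·5.67×10⁻⁸·(158.3)³ = 0.8989 W m⁻²/K.
ΔT₀ = ΔF/λ_P = -2.477/0.8989 = -2.76 K.

-2.8 K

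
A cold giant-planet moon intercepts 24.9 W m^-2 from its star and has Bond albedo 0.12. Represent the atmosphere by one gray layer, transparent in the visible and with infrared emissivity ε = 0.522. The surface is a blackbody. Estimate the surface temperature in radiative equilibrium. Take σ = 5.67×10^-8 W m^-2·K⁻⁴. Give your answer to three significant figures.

107 K

Effective emission temperature (TOA balance): σT_e⁴ = S(1−α)/4 = 5.478 W m^-2 → T_e = 99.14 K.
For a single slab of emissivity ε, T_s⁴ = 2T_e⁴/(2−ε); thus T_s = 99.14·(1.353)^(1/4) = 106.9 K.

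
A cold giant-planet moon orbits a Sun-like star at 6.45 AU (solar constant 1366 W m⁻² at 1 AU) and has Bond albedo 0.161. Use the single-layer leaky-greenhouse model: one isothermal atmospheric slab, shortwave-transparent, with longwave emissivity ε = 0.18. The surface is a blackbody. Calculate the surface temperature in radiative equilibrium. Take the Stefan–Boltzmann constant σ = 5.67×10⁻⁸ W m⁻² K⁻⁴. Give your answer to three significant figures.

Irradiance scales as 1/d², so S = 1366 W m⁻² × (1/6.45)² = 32.83 W m⁻².
The planet radiates to space at T_e = [S(1−α)/(4σ)]^(1/4) = 105.0 K.
The surface balance (absorbed SW + ε·downward IR = σT_s⁴) with T_a⁴ = T_s⁴/2 reduces to T_s = T_e·[2/(2−ε)]^¼ = 107.5 K.

107 kelvin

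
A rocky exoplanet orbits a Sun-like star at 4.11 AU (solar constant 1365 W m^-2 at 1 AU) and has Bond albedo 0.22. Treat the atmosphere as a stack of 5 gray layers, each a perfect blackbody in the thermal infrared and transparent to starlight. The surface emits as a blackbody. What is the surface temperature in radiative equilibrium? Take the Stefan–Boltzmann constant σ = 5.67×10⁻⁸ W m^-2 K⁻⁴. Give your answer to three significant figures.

202 kelvin

By the inverse-square law, S = 1365/4.11² = 80.81 W m^-2.
Top-of-atmosphere balance: σT_e⁴ = S(1−α)/4 = 15.76 W m^-2 → T_e = 129.1 K.
With N = 5 opaque layers, T_s = (N+1)^(1/4)·T_e = 6^(1/4)·129.1 = 202.1 K.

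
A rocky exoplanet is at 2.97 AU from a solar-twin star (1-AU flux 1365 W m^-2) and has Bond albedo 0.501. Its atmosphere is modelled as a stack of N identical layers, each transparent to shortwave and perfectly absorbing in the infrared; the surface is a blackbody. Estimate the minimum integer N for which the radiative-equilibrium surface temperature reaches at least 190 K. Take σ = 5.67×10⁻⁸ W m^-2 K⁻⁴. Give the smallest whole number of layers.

3

Flux at the orbit: S = 1365/(2.97)² = 154.7 W m^-2.
The effective emission temperature is T_e = [S(1−α)/(4σ)]^¼ = 135.8 K.
Need (N+1)T_e⁴ ≥ T_s⁴, i.e. N+1 ≥ (190/135.8)⁴ = 3.828.
So N ≥ 2.828; the smallest integer is N = 3.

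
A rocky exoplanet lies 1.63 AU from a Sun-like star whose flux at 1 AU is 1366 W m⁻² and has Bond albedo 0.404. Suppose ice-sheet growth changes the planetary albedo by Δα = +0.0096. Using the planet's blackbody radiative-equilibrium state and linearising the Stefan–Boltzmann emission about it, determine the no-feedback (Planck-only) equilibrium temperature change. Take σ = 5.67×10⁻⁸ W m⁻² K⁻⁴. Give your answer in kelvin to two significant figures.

-0.77 K

By the inverse-square law, S = 1366/1.63² = 514.1 W m⁻².
The baseline emission temperature is T_e = 191.7 K.
ΔF = −(S/4)Δα = −(514.1/4)×(+0.0096) = -1.234 W m⁻².
The Planck feedback parameter is 4σT_e³ = 1.598 W m⁻²/K.
Hence the no-feedback warming is ΔF/(4σT_e³) = -0.772 K.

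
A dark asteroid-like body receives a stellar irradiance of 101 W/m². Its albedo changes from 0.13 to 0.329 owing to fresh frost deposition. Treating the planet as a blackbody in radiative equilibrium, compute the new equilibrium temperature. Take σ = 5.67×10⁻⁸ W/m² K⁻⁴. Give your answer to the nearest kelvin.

131 K

New equilibrium: T₂ = [(1−0.329)·101.0/(4σ)]^(1/4) = 131.5 K.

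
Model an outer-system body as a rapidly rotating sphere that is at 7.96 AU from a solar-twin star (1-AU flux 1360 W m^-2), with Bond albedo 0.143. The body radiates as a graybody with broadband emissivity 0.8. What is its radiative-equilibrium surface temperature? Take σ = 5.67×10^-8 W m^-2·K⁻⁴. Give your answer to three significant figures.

100 K

Flux at the orbit: S = 1360/(7.96)² = 21.46 W m^-2.
Absorbed flux (global mean): S(1−α)/4 = 21.46·0.857/4 = 4.599 W m^-2.
Equating to εσT⁴ with ε = 0.8: T = (4.599/0.8σ)^(1/4) = 100.3 K.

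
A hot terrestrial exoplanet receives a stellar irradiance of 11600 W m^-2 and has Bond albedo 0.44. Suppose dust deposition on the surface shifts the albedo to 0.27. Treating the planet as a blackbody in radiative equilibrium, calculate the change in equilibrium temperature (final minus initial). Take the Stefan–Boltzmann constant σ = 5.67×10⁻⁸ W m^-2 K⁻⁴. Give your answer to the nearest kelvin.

28 K

Initial: T₁ = [S(1−0.44)/(4σ)]^(1/4) = 411.4 K.
After:  T₂ = [11600·0.73/(4σ)]^(1/4) = 439.6 K.
Change: 439.6 − 411.4 = 28.19 K.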